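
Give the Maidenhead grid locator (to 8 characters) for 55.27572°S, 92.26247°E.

ND64dr13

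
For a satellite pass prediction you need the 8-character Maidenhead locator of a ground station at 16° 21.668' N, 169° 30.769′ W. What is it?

Add 180° to longitude and 90° to latitude: 10.48718, 106.36113.
Field (20°×10°, letters A–R): lon ⌊10.48718/20⌋ = 0 → A; lat ⌊106.36113/10⌋ = 10 → K.
Square (2°×1°, digits 0–9): lon ⌊10.48718/2⌋ = 5; lat ⌊6.36113/1⌋ = 6.
Subsquare (5′×2.5′, letters a–x): lon ⌊0.48718/0.0833333⌋ = 5 → f; lat ⌊0.36113/0.0416667⌋ = 8 → i.
Extended square (30″×15″, digits 0–9): lon ⌊0.07052/0.00833333⌋ = 8; lat ⌊0.02780/0.00416667⌋ = 6.

AK56fi86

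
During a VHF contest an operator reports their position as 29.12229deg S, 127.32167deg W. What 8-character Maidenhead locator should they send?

CG60iv10

Shift to the Maidenhead origin (180°W, 90°S): lon 52.67833, lat 60.87771.
Field: lon ⌊52.67833/20⌋ = 2 → C; lat ⌊60.87771/10⌋ = 6 → G.
Square: lon ⌊12.67833/2⌋ = 6; lat ⌊0.87771/1⌋ = 0.
Subsquare: lon ⌊0.67833/0.0833333⌋ = 8 → i; lat ⌊0.87771/0.0416667⌋ = 21 → v.
Extended square: lon ⌊0.01166/0.00833333⌋ = 1; lat ⌊0.00271/0.00416667⌋ = 0.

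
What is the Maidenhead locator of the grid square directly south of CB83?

CB82

Latitude square 3; −1 → 2.
The longitude characters are unchanged.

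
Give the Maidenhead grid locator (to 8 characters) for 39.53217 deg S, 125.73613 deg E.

PF20ul82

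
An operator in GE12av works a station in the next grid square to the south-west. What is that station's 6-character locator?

GE02xu

Longitude subsquare a = 0; −1 → -1, wraps to 23 = x, carry into square.
Longitude square 1; −1 → 0.
Latitude subsquare v = 21; −1 → 20 = u.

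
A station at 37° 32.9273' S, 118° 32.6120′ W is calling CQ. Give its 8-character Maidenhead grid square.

Offset from 180°W / 90°S: lon 61.45647°, lat 52.45121°.
Field: 61.45647/20 → 3 → D, 52.45121/10 → 5 → F; chars DF.
Square: 1.45647/2 → 0, 2.45121/1 → 2; chars 02.
Subsquare: 1.45647/0.0833333 → 17 → r, 0.45121/0.0416667 → 10 → k; chars rk.
Extended square: 0.03980/0.00833333 → 4, 0.03454/0.00416667 → 8; chars 48.

DF02rk48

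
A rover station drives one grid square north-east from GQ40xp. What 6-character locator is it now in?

Longitude subsquare x = 23; +1 → 24, wraps to 0 = a, carry into square.
Longitude square 4; +1 → 5.
Latitude subsquare p = 15; +1 → 16 = q.

GQ50aq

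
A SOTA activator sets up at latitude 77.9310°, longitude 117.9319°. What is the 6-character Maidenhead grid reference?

Shift to the Maidenhead origin (180°W, 90°S): lon 297.9319, lat 167.9310.
Field (20°×10°, letters A–R): 297.9319/20 → 14 → O, 167.9310/10 → 16 → Q; chars OQ.
Square (2°×1°, digits 0–9): 17.9319/2 → 8, 7.9310/1 → 7; chars 87.
Subsquare (5′×2.5′, letters a–x): 1.9319/0.0833333 → 23 → x, 0.9310/0.0416667 → 22 → w; chars xw.

OQ87xw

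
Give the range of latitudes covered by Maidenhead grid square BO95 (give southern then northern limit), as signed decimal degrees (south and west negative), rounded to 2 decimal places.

55.00, 56.00

Field B=1, O=14: +1·20° lon, +14·10° lat → SW at lon -160°, lat 50°.
Square 9, 5: +9·2° lon, +5·1° lat → SW at lon -142°, lat 55°.
Cell spans 2° lon × 1° lat.
south 55.00, north 56.00.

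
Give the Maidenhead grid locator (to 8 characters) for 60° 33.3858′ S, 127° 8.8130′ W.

CC69kk26

Offset from 180°W / 90°S: lon 52.85312°, lat 29.44357°.
Field: lon ⌊52.85312/20⌋ = 2 → C; lat ⌊29.44357/10⌋ = 2 → C.
Square: lon ⌊12.85312/2⌋ = 6; lat ⌊9.44357/1⌋ = 9.
Subsquare: lon ⌊0.85312/0.0833333⌋ = 10 → k; lat ⌊0.44357/0.0416667⌋ = 10 → k.
Extended square: lon ⌊0.01978/0.00833333⌋ = 2; lat ⌊0.02690/0.00416667⌋ = 6.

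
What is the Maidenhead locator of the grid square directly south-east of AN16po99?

AN16qo08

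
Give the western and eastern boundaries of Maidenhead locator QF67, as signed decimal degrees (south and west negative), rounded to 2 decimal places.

152.00, 154.00

Field Q=16, F=5: +16·20° lon, +5·10° lat → SW at lon 140°, lat -40°.
Square 6, 7: +6·2° lon, +7·1° lat → SW at lon 152°, lat -33°.
Cell spans 2° lon × 1° lat.
west 152.00, east 154.00.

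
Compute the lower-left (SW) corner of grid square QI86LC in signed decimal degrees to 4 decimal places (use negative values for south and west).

Field Q=16, I=8: +16·20° lon, +8·10° lat → SW at lon 140°, lat -10°.
Square 8, 6: +8·2° lon, +6·1° lat → SW at lon 156°, lat -4°.
Subsquare l=11, c=2: +11·0.0833333° lon, +2·0.0416667° lat → SW at lon 156.917°, lat -3.91667°.
latitude -3.9167, longitude 156.9167.

-3.9167, 156.9167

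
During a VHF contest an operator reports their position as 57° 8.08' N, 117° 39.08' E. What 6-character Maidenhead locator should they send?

OO87td

Add 180° to longitude and 90° to latitude: 297.6513, 147.1347.
Field: 297.6513/20 → 14 → O, 147.1347/10 → 14 → O; chars OO.
Square: 17.6513/2 → 8, 7.1347/1 → 7; chars 87.
Subsquare: 1.6513/0.0833333 → 19 → t, 0.1347/0.0416667 → 3 → d; chars td.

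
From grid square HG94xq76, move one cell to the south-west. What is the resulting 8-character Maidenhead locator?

Longitude extended square 7; −1 → 6.
Latitude extended square 6; −1 → 5.

HG94xq65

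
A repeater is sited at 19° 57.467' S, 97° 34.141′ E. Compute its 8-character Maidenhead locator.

NH80sb80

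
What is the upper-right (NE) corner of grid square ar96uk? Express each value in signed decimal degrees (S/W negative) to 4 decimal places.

86.4583, -160.2500

Field A=0, R=17: +0·20° lon, +17·10° lat → SW at lon -180°, lat 80°.
Square 9, 6: +9·2° lon, +6·1° lat → SW at lon -162°, lat 86°.
Subsquare u=20, k=10: +20·0.0833333° lon, +10·0.0416667° lat → SW at lon -160.333°, lat 86.4167°.
Cell spans 0.0833333° lon × 0.0416667° lat. NE corner is SW corner plus one full cell.
latitude 86.4583, longitude -160.2500.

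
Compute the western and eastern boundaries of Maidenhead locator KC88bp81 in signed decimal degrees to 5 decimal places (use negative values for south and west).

36.15000, 36.15833

Field K=10, C=2: +10·20° lon, +2·10° lat → SW at lon 20°, lat -70°.
Square 8, 8: +8·2° lon, +8·1° lat → SW at lon 36°, lat -62°.
Subsquare b=1, p=15: +1·0.0833333° lon, +15·0.0416667° lat → SW at lon 36.0833°, lat -61.375°.
Extended square 8, 1: +8·0.00833333° lon, +1·0.00416667° lat → SW at lon 36.15°, lat -61.3708°.
Cell spans 0.00833333° lon × 0.00416667° lat.
west 36.15000, east 36.15833.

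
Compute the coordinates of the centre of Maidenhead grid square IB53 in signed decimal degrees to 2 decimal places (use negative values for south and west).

Field I=8, B=1: +8·20° lon, +1·10° lat → SW at lon -20°, lat -80°.
Square 5, 3: +5·2° lon, +3·1° lat → SW at lon -10°, lat -77°.
Cell spans 2° lon × 1° lat. Centre is SW corner plus half of each.
latitude -76.50, longitude -9.00.

-76.50, -9.00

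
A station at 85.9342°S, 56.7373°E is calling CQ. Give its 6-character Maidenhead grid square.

Shift to the Maidenhead origin (180°W, 90°S): lon 236.7373, lat 4.0658.
Field: lon ⌊236.7373/20⌋ = 11 → L; lat ⌊4.0658/10⌋ = 0 → A.
Square: lon ⌊16.7373/2⌋ = 8; lat ⌊4.0658/1⌋ = 4.
Subsquare: lon ⌊0.7373/0.0833333⌋ = 8 → i; lat ⌊0.0658/0.0416667⌋ = 1 → b.

LA84ib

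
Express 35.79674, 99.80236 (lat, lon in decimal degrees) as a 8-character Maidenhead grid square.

Offset from 180°W / 90°S: lon 279.80236°, lat 125.79674°.
Field: lon ⌊279.80236/20⌋ = 13 → N; lat ⌊125.79674/10⌋ = 12 → M.
Square: lon ⌊19.80236/2⌋ = 9; lat ⌊5.79674/1⌋ = 5.
Subsquare: lon ⌊1.80236/0.0833333⌋ = 21 → v; lat ⌊0.79674/0.0416667⌋ = 19 → t.
Extended square: lon ⌊0.05236/0.00833333⌋ = 6; lat ⌊0.00507/0.00416667⌋ = 1.

NM95vt61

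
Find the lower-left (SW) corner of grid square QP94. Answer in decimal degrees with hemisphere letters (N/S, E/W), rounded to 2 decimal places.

Field Q=16, P=15: +16·20° lon, +15·10° lat → SW at lon 140°, lat 60°.
Square 9, 4: +9·2° lon, +4·1° lat → SW at lon 158°, lat 64°.
latitude 64.00° N, longitude 158.00° E.

64.00° N, 158.00° E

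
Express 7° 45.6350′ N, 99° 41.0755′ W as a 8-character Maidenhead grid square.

EJ07ds72

Add 180° to longitude and 90° to latitude: 80.31541, 97.76058.
Field: 80.31541/20 → 4 → E, 97.76058/10 → 9 → J; chars EJ.
Square: 0.31541/2 → 0, 7.76058/1 → 7; chars 07.
Subsquare: 0.31541/0.0833333 → 3 → d, 0.76058/0.0416667 → 18 → s; chars ds.
Extended square: 0.06541/0.00833333 → 7, 0.01058/0.00416667 → 2; chars 72.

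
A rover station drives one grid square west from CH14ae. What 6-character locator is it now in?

CH04xe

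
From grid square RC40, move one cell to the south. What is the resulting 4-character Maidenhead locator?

RB49

Latitude square 0; −1 → -1, wraps to 9, carry into field.
Latitude field C = 2; −1 → 1 = B.
The longitude characters are unchanged.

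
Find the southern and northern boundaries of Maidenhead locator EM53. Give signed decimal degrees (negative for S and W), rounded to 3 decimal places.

33.000, 34.000

Field E=4, M=12: +4·20° lon, +12·10° lat → SW at lon -100°, lat 30°.
Square 5, 3: +5·2° lon, +3·1° lat → SW at lon -90°, lat 33°.
Cell spans 2° lon × 1° lat.
south 33.000, north 34.000.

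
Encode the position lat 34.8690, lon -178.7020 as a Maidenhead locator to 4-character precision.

Shift to the Maidenhead origin (180°W, 90°S): lon 1.30, lat 124.87.
Field: 1.30/20 → 0 → A, 124.87/10 → 12 → M; chars AM.
Square: 1.30/2 → 0, 4.87/1 → 4; chars 04.

AM04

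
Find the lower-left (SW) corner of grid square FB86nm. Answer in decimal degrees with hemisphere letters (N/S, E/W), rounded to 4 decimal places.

73.5000° S, 62.9167° W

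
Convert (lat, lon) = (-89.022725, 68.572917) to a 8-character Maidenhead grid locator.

MA40gx84

Offset from 180°W / 90°S: lon 248.57292°, lat 0.97728°.
Field: lon ⌊248.57292/20⌋ = 12 → M; lat ⌊0.97728/10⌋ = 0 → A.
Square: lon ⌊8.57292/2⌋ = 4; lat ⌊0.97728/1⌋ = 0.
Subsquare: lon ⌊0.57292/0.0833333⌋ = 6 → g; lat ⌊0.97728/0.0416667⌋ = 23 → x.
Extended square: lon ⌊0.07292/0.00833333⌋ = 8; lat ⌊0.01894/0.00416667⌋ = 4.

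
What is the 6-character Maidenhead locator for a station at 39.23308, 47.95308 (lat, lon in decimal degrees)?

Offset from 180°W / 90°S: lon 227.9531°, lat 129.2331°.
Field: lon ⌊227.9531/20⌋ = 11 → L; lat ⌊129.2331/10⌋ = 12 → M.
Square: lon ⌊7.9531/2⌋ = 3; lat ⌊9.2331/1⌋ = 9.
Subsquare: lon ⌊1.9531/0.0833333⌋ = 23 → x; lat ⌊0.2331/0.0416667⌋ = 5 → f.

LM39xf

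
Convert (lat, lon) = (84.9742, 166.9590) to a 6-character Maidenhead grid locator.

Add 180° to longitude and 90° to latitude: 346.9590, 174.9742.
Field (20°×10°, letters A–R): lon ⌊346.9590/20⌋ = 17 → R; lat ⌊174.9742/10⌋ = 17 → R.
Square (2°×1°, digits 0–9): lon ⌊6.9590/2⌋ = 3; lat ⌊4.9742/1⌋ = 4.
Subsquare (5′×2.5′, letters a–x): lon ⌊0.9590/0.0833333⌋ = 11 → l; lat ⌊0.9742/0.0416667⌋ = 23 → x.

RR34lx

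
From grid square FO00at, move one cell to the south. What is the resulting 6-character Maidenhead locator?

FO00as

Latitude subsquare t = 19; −1 → 18 = s.
The longitude characters are unchanged.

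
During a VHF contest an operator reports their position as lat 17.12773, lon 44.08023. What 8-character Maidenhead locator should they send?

LK27ad90

Add 180° to longitude and 90° to latitude: 224.08023, 107.12773.
Field: lon ⌊224.08023/20⌋ = 11 → L; lat ⌊107.12773/10⌋ = 10 → K.
Square: lon ⌊4.08023/2⌋ = 2; lat ⌊7.12773/1⌋ = 7.
Subsquare: lon ⌊0.08023/0.0833333⌋ = 0 → a; lat ⌊0.12773/0.0416667⌋ = 3 → d.
Extended square: lon ⌊0.08023/0.00833333⌋ = 9; lat ⌊0.00273/0.00416667⌋ = 0.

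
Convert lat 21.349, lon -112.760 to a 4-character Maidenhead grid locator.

Shift to the Maidenhead origin (180°W, 90°S): lon 67.24, lat 111.35.
Field (20°×10°, letters A–R): lon ⌊67.24/20⌋ = 3 → D; lat ⌊111.35/10⌋ = 11 → L.
Square (2°×1°, digits 0–9): lon ⌊7.24/2⌋ = 3; lat ⌊1.35/1⌋ = 1.

DL31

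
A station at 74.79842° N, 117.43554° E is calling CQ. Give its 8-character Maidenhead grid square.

Add 180° to longitude and 90° to latitude: 297.43554, 164.79842.
Field: 297.43554/20 → 14 → O, 164.79842/10 → 16 → Q; chars OQ.
Square: 17.43554/2 → 8, 4.79842/1 → 4; chars 84.
Subsquare: 1.43554/0.0833333 → 17 → r, 0.79842/0.0416667 → 19 → t; chars rt.
Extended square: 0.01887/0.00833333 → 2, 0.00675/0.00416667 → 1; chars 21.

OQ84rt21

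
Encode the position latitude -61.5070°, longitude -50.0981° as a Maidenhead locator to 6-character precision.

GC48wl

Add 180° to longitude and 90° to latitude: 129.9019, 28.4930.
Field: 129.9019/20 → 6 → G, 28.4930/10 → 2 → C; chars GC.
Square: 9.9019/2 → 4, 8.4930/1 → 8; chars 48.
Subsquare: 1.9019/0.0833333 → 22 → w, 0.4930/0.0416667 → 11 → l; chars wl.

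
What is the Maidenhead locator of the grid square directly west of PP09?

OP99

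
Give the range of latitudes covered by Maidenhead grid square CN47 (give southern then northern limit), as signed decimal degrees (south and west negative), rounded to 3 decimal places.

Field C=2, N=13: +2·20° lon, +13·10° lat → SW at lon -140°, lat 40°.
Square 4, 7: +4·2° lon, +7·1° lat → SW at lon -132°, lat 47°.
Cell spans 2° lon × 1° lat.
south 47.000, north 48.000.

47.000, 48.000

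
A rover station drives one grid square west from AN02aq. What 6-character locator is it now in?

Longitude subsquare a = 0; −1 → -1, wraps to 23 = x, carry into square.
Longitude square 0; −1 → -1, wraps to 9, carry into field.
Longitude field A = 0; −1 → -1, wraps to 17 = R, wrapping around the antimeridian.
The latitude characters are unchanged.

RN92xq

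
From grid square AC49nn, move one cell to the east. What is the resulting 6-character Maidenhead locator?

AC49on

Longitude subsquare n = 13; +1 → 14 = o.
The latitude characters are unchanged.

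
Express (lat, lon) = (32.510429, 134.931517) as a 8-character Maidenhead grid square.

Shift to the Maidenhead origin (180°W, 90°S): lon 314.93152, lat 122.51043.
Field (20°×10°, letters A–R): 314.93152/20 → 15 → P, 122.51043/10 → 12 → M; chars PM.
Square (2°×1°, digits 0–9): 14.93152/2 → 7, 2.51043/1 → 2; chars 72.
Subsquare (5′×2.5′, letters a–x): 0.93152/0.0833333 → 11 → l, 0.51043/0.0416667 → 12 → m; chars lm.
Extended square (30″×15″, digits 0–9): 0.01485/0.00833333 → 1, 0.01043/0.00416667 → 2; chars 12.

PM72lm12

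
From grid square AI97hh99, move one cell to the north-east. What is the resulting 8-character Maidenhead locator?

Longitude extended square 9; +1 → 10, wraps to 0, carry into subsquare.
Longitude subsquare h = 7; +1 → 8 = i.
Latitude extended square 9; +1 → 10, wraps to 0, carry into subsquare.
Latitude subsquare h = 7; +1 → 8 = i.

AI97ii00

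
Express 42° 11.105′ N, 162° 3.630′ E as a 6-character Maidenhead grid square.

Add 180° to longitude and 90° to latitude: 342.0605, 132.1851.
Field: lon ⌊342.0605/20⌋ = 17 → R; lat ⌊132.1851/10⌋ = 13 → N.
Square: lon ⌊2.0605/2⌋ = 1; lat ⌊2.1851/1⌋ = 2.
Subsquare: lon ⌊0.0605/0.0833333⌋ = 0 → a; lat ⌊0.1851/0.0416667⌋ = 4 → e.

RN12ae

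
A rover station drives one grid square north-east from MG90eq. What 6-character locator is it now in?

MG90fr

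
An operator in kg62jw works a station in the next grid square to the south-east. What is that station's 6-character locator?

KG62kv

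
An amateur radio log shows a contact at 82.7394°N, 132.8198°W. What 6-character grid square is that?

Offset from 180°W / 90°S: lon 47.1802°, lat 172.7394°.
Field (20°×10°, letters A–R): lon ⌊47.1802/20⌋ = 2 → C; lat ⌊172.7394/10⌋ = 17 → R.
Square (2°×1°, digits 0–9): lon ⌊7.1802/2⌋ = 3; lat ⌊2.7394/1⌋ = 2.
Subsquare (5′×2.5′, letters a–x): lon ⌊1.1802/0.0833333⌋ = 14 → o; lat ⌊0.7394/0.0416667⌋ = 17 → r.

CR32or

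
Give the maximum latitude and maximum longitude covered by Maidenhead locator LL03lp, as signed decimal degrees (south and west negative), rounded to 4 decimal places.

23.6667, 41.0000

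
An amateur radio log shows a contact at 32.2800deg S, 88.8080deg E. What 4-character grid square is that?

Shift to the Maidenhead origin (180°W, 90°S): lon 268.81, lat 57.72.
Field: 268.81/20 → 13 → N, 57.72/10 → 5 → F; chars NF.
Square: 8.81/2 → 4, 7.72/1 → 7; chars 47.

NF47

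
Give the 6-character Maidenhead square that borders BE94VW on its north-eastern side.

BE94wx

Longitude subsquare v = 21; +1 → 22 = w.
Latitude subsquare w = 22; +1 → 23 = x.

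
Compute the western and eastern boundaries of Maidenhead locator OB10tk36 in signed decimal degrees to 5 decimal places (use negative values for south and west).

Field O=14, B=1: +14·20° lon, +1·10° lat → SW at lon 100°, lat -80°.
Square 1, 0: +1·2° lon, +0·1° lat → SW at lon 102°, lat -80°.
Subsquare t=19, k=10: +19·0.0833333° lon, +10·0.0416667° lat → SW at lon 103.583°, lat -79.5833°.
Extended square 3, 6: +3·0.00833333° lon, +6·0.00416667° lat → SW at lon 103.608°, lat -79.5583°.
Cell spans 0.00833333° lon × 0.00416667° lat.
west 103.60833, east 103.61667.

103.60833, 103.61667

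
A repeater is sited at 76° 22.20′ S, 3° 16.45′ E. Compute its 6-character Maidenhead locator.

JB13pp

Add 180° to longitude and 90° to latitude: 183.2742, 13.6300.
Field (20°×10°, letters A–R): lon ⌊183.2742/20⌋ = 9 → J; lat ⌊13.6300/10⌋ = 1 → B.
Square (2°×1°, digits 0–9): lon ⌊3.2742/2⌋ = 1; lat ⌊3.6300/1⌋ = 3.
Subsquare (5′×2.5′, letters a–x): lon ⌊1.2742/0.0833333⌋ = 15 → p; lat ⌊0.6300/0.0416667⌋ = 15 → p.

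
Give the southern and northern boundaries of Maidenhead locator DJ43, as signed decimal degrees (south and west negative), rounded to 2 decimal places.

3.00, 4.00

Field D=3, J=9: +3·20° lon, +9·10° lat → SW at lon -120°, lat 0°.
Square 4, 3: +4·2° lon, +3·1° lat → SW at lon -112°, lat 3°.
Cell spans 2° lon × 1° lat.
south 3.00, north 4.00.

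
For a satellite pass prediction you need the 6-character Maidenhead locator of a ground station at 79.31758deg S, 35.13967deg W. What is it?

HB20kq

Shift to the Maidenhead origin (180°W, 90°S): lon 144.8603, lat 10.6824.
Field: 144.8603/20 → 7 → H, 10.6824/10 → 1 → B; chars HB.
Square: 4.8603/2 → 2, 0.6824/1 → 0; chars 20.
Subsquare: 0.8603/0.0833333 → 10 → k, 0.6824/0.0416667 → 16 → q; chars kq.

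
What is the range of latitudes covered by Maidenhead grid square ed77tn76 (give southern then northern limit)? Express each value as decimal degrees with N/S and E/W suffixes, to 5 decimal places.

52.43333° S, 52.42917° S

Field E=4, D=3: +4·20° lon, +3·10° lat → SW at lon -100°, lat -60°.
Square 7, 7: +7·2° lon, +7·1° lat → SW at lon -86°, lat -53°.
Subsquare t=19, n=13: +19·0.0833333° lon, +13·0.0416667° lat → SW at lon -84.4167°, lat -52.4583°.
Extended square 7, 6: +7·0.00833333° lon, +6·0.00416667° lat → SW at lon -84.3583°, lat -52.4333°.
Cell spans 0.00833333° lon × 0.00416667° lat.
south 52.43333° S, north 52.42917° S.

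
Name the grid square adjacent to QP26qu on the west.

QP26pu

Longitude subsquare q = 16; −1 → 15 = p.
The latitude characters are unchanged.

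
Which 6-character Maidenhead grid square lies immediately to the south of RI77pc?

Latitude subsquare c = 2; −1 → 1 = b.
The longitude characters are unchanged.

RI77pb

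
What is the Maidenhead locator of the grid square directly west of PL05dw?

PL05cw

Longitude subsquare d = 3; −1 → 2 = c.
The latitude characters are unchanged.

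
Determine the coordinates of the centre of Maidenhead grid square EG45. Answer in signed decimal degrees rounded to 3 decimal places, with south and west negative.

Field E=4, G=6: +4·20° lon, +6·10° lat → SW at lon -100°, lat -30°.
Square 4, 5: +4·2° lon, +5·1° lat → SW at lon -92°, lat -25°.
Cell spans 2° lon × 1° lat. Centre is SW corner plus half of each.
latitude -24.500, longitude -91.000.

-24.500, -91.000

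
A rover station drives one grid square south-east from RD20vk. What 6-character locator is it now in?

RD20wj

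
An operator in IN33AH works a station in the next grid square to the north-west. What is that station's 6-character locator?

IN23xi

Longitude subsquare a = 0; −1 → -1, wraps to 23 = x, carry into square.
Longitude square 3; −1 → 2.
Latitude subsquare h = 7; +1 → 8 = i.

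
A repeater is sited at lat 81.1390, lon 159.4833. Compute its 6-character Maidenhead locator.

QR91rd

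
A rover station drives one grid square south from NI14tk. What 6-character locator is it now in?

Latitude subsquare k = 10; −1 → 9 = j.
The longitude characters are unchanged.

NI14tj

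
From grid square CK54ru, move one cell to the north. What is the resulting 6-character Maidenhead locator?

CK54rv

Latitude subsquare u = 20; +1 → 21 = v.
The longitude characters are unchanged.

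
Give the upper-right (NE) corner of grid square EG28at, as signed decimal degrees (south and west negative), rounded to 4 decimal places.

-21.1667, -95.9167

Field E=4, G=6: +4·20° lon, +6·10° lat → SW at lon -100°, lat -30°.
Square 2, 8: +2·2° lon, +8·1° lat → SW at lon -96°, lat -22°.
Subsquare a=0, t=19: +0·0.0833333° lon, +19·0.0416667° lat → SW at lon -96°, lat -21.2083°.
Cell spans 0.0833333° lon × 0.0416667° lat. NE corner is SW corner plus one full cell.
latitude -21.1667, longitude -95.9167.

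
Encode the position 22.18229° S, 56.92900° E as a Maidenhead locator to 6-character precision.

LG87lt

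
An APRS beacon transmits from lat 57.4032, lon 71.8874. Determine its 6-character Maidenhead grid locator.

MO57wj

Shift to the Maidenhead origin (180°W, 90°S): lon 251.8874, lat 147.4032.
Field: lon ⌊251.8874/20⌋ = 12 → M; lat ⌊147.4032/10⌋ = 14 → O.
Square: lon ⌊11.8874/2⌋ = 5; lat ⌊7.4032/1⌋ = 7.
Subsquare: lon ⌊1.8874/0.0833333⌋ = 22 → w; lat ⌊0.4032/0.0416667⌋ = 9 → j.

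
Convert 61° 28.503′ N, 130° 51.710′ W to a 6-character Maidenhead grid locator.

Add 180° to longitude and 90° to latitude: 49.1382, 151.4751.
Field: lon ⌊49.1382/20⌋ = 2 → C; lat ⌊151.4751/10⌋ = 15 → P.
Square: lon ⌊9.1382/2⌋ = 4; lat ⌊1.4751/1⌋ = 1.
Subsquare: lon ⌊1.1382/0.0833333⌋ = 13 → n; lat ⌊0.4751/0.0416667⌋ = 11 → l.

CP41nl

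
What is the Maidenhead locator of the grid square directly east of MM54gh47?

MM54gh57

Longitude extended square 4; +1 → 5.
The latitude characters are unchanged.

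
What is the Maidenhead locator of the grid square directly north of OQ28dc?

OQ28dd

Latitude subsquare c = 2; +1 → 3 = d.
The longitude characters are unchanged.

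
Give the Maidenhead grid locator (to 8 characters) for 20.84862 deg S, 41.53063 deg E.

LG09sd36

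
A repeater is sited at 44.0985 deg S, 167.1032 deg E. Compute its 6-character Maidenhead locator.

RE35nv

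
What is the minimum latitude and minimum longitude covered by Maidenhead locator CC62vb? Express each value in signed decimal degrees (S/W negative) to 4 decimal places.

-67.9583, -126.2500

Field C=2, C=2: +2·20° lon, +2·10° lat → SW at lon -140°, lat -70°.
Square 6, 2: +6·2° lon, +2·1° lat → SW at lon -128°, lat -68°.
Subsquare v=21, b=1: +21·0.0833333° lon, +1·0.0416667° lat → SW at lon -126.25°, lat -67.9583°.
latitude -67.9583, longitude -126.2500.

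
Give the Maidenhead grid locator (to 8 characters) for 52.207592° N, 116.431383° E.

OO82fe19

Add 180° to longitude and 90° to latitude: 296.43138, 142.20759.
Field: 296.43138/20 → 14 → O, 142.20759/10 → 14 → O; chars OO.
Square: 16.43138/2 → 8, 2.20759/1 → 2; chars 82.
Subsquare: 0.43138/0.0833333 → 5 → f, 0.20759/0.0416667 → 4 → e; chars fe.
Extended square: 0.01472/0.00833333 → 1, 0.04093/0.00416667 → 9; chars 19.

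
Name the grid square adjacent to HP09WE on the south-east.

Longitude subsquare w = 22; +1 → 23 = x.
Latitude subsquare e = 4; −1 → 3 = d.

HP09xd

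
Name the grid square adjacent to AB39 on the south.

Latitude square 9; −1 → 8.
The longitude characters are unchanged.

AB38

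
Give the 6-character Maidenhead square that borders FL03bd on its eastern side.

FL03cd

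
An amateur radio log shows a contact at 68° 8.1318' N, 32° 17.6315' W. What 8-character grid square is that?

Shift to the Maidenhead origin (180°W, 90°S): lon 147.70614, lat 158.13553.
Field: 147.70614/20 → 7 → H, 158.13553/10 → 15 → P; chars HP.
Square: 7.70614/2 → 3, 8.13553/1 → 8; chars 38.
Subsquare: 1.70614/0.0833333 → 20 → u, 0.13553/0.0416667 → 3 → d; chars ud.
Extended square: 0.03948/0.00833333 → 4, 0.01053/0.00416667 → 2; chars 42.

HP38ud42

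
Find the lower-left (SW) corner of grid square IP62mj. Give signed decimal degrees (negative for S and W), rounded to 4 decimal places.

62.3750, -7.0000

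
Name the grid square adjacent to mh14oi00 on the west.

Longitude extended square 0; −1 → -1, wraps to 9, carry into subsquare.
Longitude subsquare o = 14; −1 → 13 = n.
The latitude characters are unchanged.

MH14ni90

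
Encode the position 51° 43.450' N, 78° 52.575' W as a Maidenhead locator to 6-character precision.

FO01nr

Shift to the Maidenhead origin (180°W, 90°S): lon 101.1238, lat 141.7242.
Field: lon ⌊101.1238/20⌋ = 5 → F; lat ⌊141.7242/10⌋ = 14 → O.
Square: lon ⌊1.1238/2⌋ = 0; lat ⌊1.7242/1⌋ = 1.
Subsquare: lon ⌊1.1238/0.0833333⌋ = 13 → n; lat ⌊0.7242/0.0416667⌋ = 17 → r.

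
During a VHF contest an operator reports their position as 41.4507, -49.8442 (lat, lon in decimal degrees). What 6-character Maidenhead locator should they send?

GN51bk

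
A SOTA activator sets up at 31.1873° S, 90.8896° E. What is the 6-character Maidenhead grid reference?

Shift to the Maidenhead origin (180°W, 90°S): lon 270.8896, lat 58.8127.
Field (20°×10°, letters A–R): 270.8896/20 → 13 → N, 58.8127/10 → 5 → F; chars NF.
Square (2°×1°, digits 0–9): 10.8896/2 → 5, 8.8127/1 → 8; chars 58.
Subsquare (5′×2.5′, letters a–x): 0.8896/0.0833333 → 10 → k, 0.8127/0.0416667 → 19 → t; chars kt.

NF58kt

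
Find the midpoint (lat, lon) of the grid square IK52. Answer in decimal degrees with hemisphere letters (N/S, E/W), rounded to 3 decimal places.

Field I=8, K=10: +8·20° lon, +10·10° lat → SW at lon -20°, lat 10°.
Square 5, 2: +5·2° lon, +2·1° lat → SW at lon -10°, lat 12°.
Cell spans 2° lon × 1° lat. Centre is SW corner plus half of each.
latitude 12.500° N, longitude 9.000° W.

12.500° N, 9.000° W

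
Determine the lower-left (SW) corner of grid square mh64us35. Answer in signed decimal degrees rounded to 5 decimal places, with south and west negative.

-15.22917, 73.69167

Field M=12, H=7: +12·20° lon, +7·10° lat → SW at lon 60°, lat -20°.
Square 6, 4: +6·2° lon, +4·1° lat → SW at lon 72°, lat -16°.
Subsquare u=20, s=18: +20·0.0833333° lon, +18·0.0416667° lat → SW at lon 73.6667°, lat -15.25°.
Extended square 3, 5: +3·0.00833333° lon, +5·0.00416667° lat → SW at lon 73.6917°, lat -15.2292°.
latitude -15.22917, longitude 73.69167.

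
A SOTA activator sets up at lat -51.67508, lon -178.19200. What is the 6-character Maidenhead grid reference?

AD08vh

Add 180° to longitude and 90° to latitude: 1.8080, 38.3249.
Field: lon ⌊1.8080/20⌋ = 0 → A; lat ⌊38.3249/10⌋ = 3 → D.
Square: lon ⌊1.8080/2⌋ = 0; lat ⌊8.3249/1⌋ = 8.
Subsquare: lon ⌊1.8080/0.0833333⌋ = 21 → v; lat ⌊0.3249/0.0416667⌋ = 7 → h.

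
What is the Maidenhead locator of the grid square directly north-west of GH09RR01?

Longitude extended square 0; −1 → -1, wraps to 9, carry into subsquare.
Longitude subsquare r = 17; −1 → 16 = q.
Latitude extended square 1; +1 → 2.

GH09qr92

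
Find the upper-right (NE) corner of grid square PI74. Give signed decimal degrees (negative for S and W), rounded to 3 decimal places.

-5.000, 136.000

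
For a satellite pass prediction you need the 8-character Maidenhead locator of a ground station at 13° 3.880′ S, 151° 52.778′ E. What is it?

Add 180° to longitude and 90° to latitude: 331.87963, 76.93533.
Field: 331.87963/20 → 16 → Q, 76.93533/10 → 7 → H; chars QH.
Square: 11.87963/2 → 5, 6.93533/1 → 6; chars 56.
Subsquare: 1.87963/0.0833333 → 22 → w, 0.93533/0.0416667 → 22 → w; chars ww.
Extended square: 0.04630/0.00833333 → 5, 0.01867/0.00416667 → 4; chars 54.

QH56ww54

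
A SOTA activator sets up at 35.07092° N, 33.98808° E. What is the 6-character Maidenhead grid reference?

KM65xb

Shift to the Maidenhead origin (180°W, 90°S): lon 213.9881, lat 125.0709.
Field: 213.9881/20 → 10 → K, 125.0709/10 → 12 → M; chars KM.
Square: 13.9881/2 → 6, 5.0709/1 → 5; chars 65.
Subsquare: 1.9881/0.0833333 → 23 → x, 0.0709/0.0416667 → 1 → b; chars xb.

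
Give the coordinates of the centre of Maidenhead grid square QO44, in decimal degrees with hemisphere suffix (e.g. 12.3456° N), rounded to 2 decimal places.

Field Q=16, O=14: +16·20° lon, +14·10° lat → SW at lon 140°, lat 50°.
Square 4, 4: +4·2° lon, +4·1° lat → SW at lon 148°, lat 54°.
Cell spans 2° lon × 1° lat. Centre is SW corner plus half of each.
latitude 54.50° N, longitude 149.00° E.

54.50° N, 149.00° E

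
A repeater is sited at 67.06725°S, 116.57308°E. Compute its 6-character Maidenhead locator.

Add 180° to longitude and 90° to latitude: 296.5731, 22.9327.
Field: lon ⌊296.5731/20⌋ = 14 → O; lat ⌊22.9327/10⌋ = 2 → C.
Square: lon ⌊16.5731/2⌋ = 8; lat ⌊2.9327/1⌋ = 2.
Subsquare: lon ⌊0.5731/0.0833333⌋ = 6 → g; lat ⌊0.9327/0.0416667⌋ = 22 → w.

OC82gw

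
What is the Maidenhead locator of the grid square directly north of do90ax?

DO91aa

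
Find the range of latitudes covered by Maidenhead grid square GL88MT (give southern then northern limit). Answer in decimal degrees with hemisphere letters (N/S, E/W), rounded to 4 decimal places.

28.7917° N, 28.8333° N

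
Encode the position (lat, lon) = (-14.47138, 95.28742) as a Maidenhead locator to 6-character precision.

Add 180° to longitude and 90° to latitude: 275.2874, 75.5286.
Field: lon ⌊275.2874/20⌋ = 13 → N; lat ⌊75.5286/10⌋ = 7 → H.
Square: lon ⌊15.2874/2⌋ = 7; lat ⌊5.5286/1⌋ = 5.
Subsquare: lon ⌊1.2874/0.0833333⌋ = 15 → p; lat ⌊0.5286/0.0416667⌋ = 12 → m.

NH75pm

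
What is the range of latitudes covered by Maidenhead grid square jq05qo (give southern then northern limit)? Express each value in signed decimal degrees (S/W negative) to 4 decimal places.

Field J=9, Q=16: +9·20° lon, +16·10° lat → SW at lon 0°, lat 70°.
Square 0, 5: +0·2° lon, +5·1° lat → SW at lon 0°, lat 75°.
Subsquare q=16, o=14: +16·0.0833333° lon, +14·0.0416667° lat → SW at lon 1.33333°, lat 75.5833°.
Cell spans 0.0833333° lon × 0.0416667° lat.
south 75.5833, north 75.6250.

75.5833, 75.6250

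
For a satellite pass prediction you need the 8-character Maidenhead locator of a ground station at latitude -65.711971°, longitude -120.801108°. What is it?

CC94og39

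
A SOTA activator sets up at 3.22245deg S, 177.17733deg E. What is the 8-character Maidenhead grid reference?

RI86os16

Offset from 180°W / 90°S: lon 357.17733°, lat 86.77755°.
Field: 357.17733/20 → 17 → R, 86.77755/10 → 8 → I; chars RI.
Square: 17.17733/2 → 8, 6.77755/1 → 6; chars 86.
Subsquare: 1.17733/0.0833333 → 14 → o, 0.77755/0.0416667 → 18 → s; chars os.
Extended square: 0.01066/0.00833333 → 1, 0.02755/0.00416667 → 6; chars 16.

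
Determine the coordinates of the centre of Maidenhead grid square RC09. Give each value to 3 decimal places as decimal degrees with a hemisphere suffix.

60.500° S, 161.000° E

Field R=17, C=2: +17·20° lon, +2·10° lat → SW at lon 160°, lat -70°.
Square 0, 9: +0·2° lon, +9·1° lat → SW at lon 160°, lat -61°.
Cell spans 2° lon × 1° lat. Centre is SW corner plus half of each.
latitude 60.500° S, longitude 161.000° E.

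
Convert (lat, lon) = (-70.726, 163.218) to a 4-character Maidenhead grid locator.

RB19

Shift to the Maidenhead origin (180°W, 90°S): lon 343.22, lat 19.27.
Field: lon ⌊343.22/20⌋ = 17 → R; lat ⌊19.27/10⌋ = 1 → B.
Square: lon ⌊3.22/2⌋ = 1; lat ⌊9.27/1⌋ = 9.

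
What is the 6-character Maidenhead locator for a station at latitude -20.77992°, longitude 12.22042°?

JG69cf

Add 180° to longitude and 90° to latitude: 192.2204, 69.2201.
Field (20°×10°, letters A–R): 192.2204/20 → 9 → J, 69.2201/10 → 6 → G; chars JG.
Square (2°×1°, digits 0–9): 12.2204/2 → 6, 9.2201/1 → 9; chars 69.
Subsquare (5′×2.5′, letters a–x): 0.2204/0.0833333 → 2 → c, 0.2201/0.0416667 → 5 → f; chars cf.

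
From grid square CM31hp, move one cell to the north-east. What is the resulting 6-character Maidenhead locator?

CM31iq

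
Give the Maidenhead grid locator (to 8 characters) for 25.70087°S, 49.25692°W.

GG54ih91

Shift to the Maidenhead origin (180°W, 90°S): lon 130.74308, lat 64.29913.
Field: 130.74308/20 → 6 → G, 64.29913/10 → 6 → G; chars GG.
Square: 10.74308/2 → 5, 4.29913/1 → 4; chars 54.
Subsquare: 0.74308/0.0833333 → 8 → i, 0.29913/0.0416667 → 7 → h; chars ih.
Extended square: 0.07641/0.00833333 → 9, 0.00746/0.00416667 → 1; chars 91.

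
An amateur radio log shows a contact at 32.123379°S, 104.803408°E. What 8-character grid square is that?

OF27jv60

Shift to the Maidenhead origin (180°W, 90°S): lon 284.80341, lat 57.87662.
Field: lon ⌊284.80341/20⌋ = 14 → O; lat ⌊57.87662/10⌋ = 5 → F.
Square: lon ⌊4.80341/2⌋ = 2; lat ⌊7.87662/1⌋ = 7.
Subsquare: lon ⌊0.80341/0.0833333⌋ = 9 → j; lat ⌊0.87662/0.0416667⌋ = 21 → v.
Extended square: lon ⌊0.05341/0.00833333⌋ = 6; lat ⌊0.00162/0.00416667⌋ = 0.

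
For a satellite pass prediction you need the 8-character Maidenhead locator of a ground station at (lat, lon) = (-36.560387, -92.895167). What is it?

EF33nk25

Offset from 180°W / 90°S: lon 87.10483°, lat 53.43961°.
Field (20°×10°, letters A–R): 87.10483/20 → 4 → E, 53.43961/10 → 5 → F; chars EF.
Square (2°×1°, digits 0–9): 7.10483/2 → 3, 3.43961/1 → 3; chars 33.
Subsquare (5′×2.5′, letters a–x): 1.10483/0.0833333 → 13 → n, 0.43961/0.0416667 → 10 → k; chars nk.
Extended square (30″×15″, digits 0–9): 0.02150/0.00833333 → 2, 0.02295/0.00416667 → 5; chars 25.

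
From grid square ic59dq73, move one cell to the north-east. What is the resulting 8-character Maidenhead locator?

Longitude extended square 7; +1 → 8.
Latitude extended square 3; +1 → 4.

IC59dq84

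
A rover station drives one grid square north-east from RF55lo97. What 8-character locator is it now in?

RF55mo08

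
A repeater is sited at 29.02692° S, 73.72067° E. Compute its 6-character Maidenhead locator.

MG60ux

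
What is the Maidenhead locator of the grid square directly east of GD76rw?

GD76sw

Longitude subsquare r = 17; +1 → 18 = s.
The latitude characters are unchanged.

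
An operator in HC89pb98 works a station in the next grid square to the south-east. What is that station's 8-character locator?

HC89qb07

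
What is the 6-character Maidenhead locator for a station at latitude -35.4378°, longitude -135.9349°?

CF24an

Shift to the Maidenhead origin (180°W, 90°S): lon 44.0651, lat 54.5622.
Field: lon ⌊44.0651/20⌋ = 2 → C; lat ⌊54.5622/10⌋ = 5 → F.
Square: lon ⌊4.0651/2⌋ = 2; lat ⌊4.5622/1⌋ = 4.
Subsquare: lon ⌊0.0651/0.0833333⌋ = 0 → a; lat ⌊0.5622/0.0416667⌋ = 13 → n.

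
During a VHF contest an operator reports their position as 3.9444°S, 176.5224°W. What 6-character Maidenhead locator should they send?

AI16rb

Shift to the Maidenhead origin (180°W, 90°S): lon 3.4776, lat 86.0556.
Field: 3.4776/20 → 0 → A, 86.0556/10 → 8 → I; chars AI.
Square: 3.4776/2 → 1, 6.0556/1 → 6; chars 16.
Subsquare: 1.4776/0.0833333 → 17 → r, 0.0556/0.0416667 → 1 → b; chars rb.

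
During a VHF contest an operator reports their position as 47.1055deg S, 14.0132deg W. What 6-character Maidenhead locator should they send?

IE22xv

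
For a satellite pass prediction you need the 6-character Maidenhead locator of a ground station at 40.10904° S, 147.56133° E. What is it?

Offset from 180°W / 90°S: lon 327.5613°, lat 49.8910°.
Field: 327.5613/20 → 16 → Q, 49.8910/10 → 4 → E; chars QE.
Square: 7.5613/2 → 3, 9.8910/1 → 9; chars 39.
Subsquare: 1.5613/0.0833333 → 18 → s, 0.8910/0.0416667 → 21 → v; chars sv.

QE39sv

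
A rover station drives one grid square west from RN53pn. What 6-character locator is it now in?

RN53on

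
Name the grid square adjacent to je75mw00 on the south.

JE75mv09

Latitude extended square 0; −1 → -1, wraps to 9, carry into subsquare.
Latitude subsquare w = 22; −1 → 21 = v.
The longitude characters are unchanged.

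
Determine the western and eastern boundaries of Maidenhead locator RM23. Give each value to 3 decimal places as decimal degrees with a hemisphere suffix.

Field R=17, M=12: +17·20° lon, +12·10° lat → SW at lon 160°, lat 30°.
Square 2, 3: +2·2° lon, +3·1° lat → SW at lon 164°, lat 33°.
Cell spans 2° lon × 1° lat.
west 164.000° E, east 166.000° E.

164.000° E, 166.000° E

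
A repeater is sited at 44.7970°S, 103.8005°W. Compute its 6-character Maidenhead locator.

Shift to the Maidenhead origin (180°W, 90°S): lon 76.1995, lat 45.2030.
Field: lon ⌊76.1995/20⌋ = 3 → D; lat ⌊45.2030/10⌋ = 4 → E.
Square: lon ⌊16.1995/2⌋ = 8; lat ⌊5.2030/1⌋ = 5.
Subsquare: lon ⌊0.1995/0.0833333⌋ = 2 → c; lat ⌊0.2030/0.0416667⌋ = 4 → e.

DE85ce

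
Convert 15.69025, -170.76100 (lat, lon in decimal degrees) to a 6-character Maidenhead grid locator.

AK45oq

Offset from 180°W / 90°S: lon 9.2390°, lat 105.6903°.
Field: lon ⌊9.2390/20⌋ = 0 → A; lat ⌊105.6903/10⌋ = 10 → K.
Square: lon ⌊9.2390/2⌋ = 4; lat ⌊5.6903/1⌋ = 5.
Subsquare: lon ⌊1.2390/0.0833333⌋ = 14 → o; lat ⌊0.6903/0.0416667⌋ = 16 → q.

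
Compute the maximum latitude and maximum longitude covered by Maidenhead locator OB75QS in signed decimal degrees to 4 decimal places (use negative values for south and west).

Field O=14, B=1: +14·20° lon, +1·10° lat → SW at lon 100°, lat -80°.
Square 7, 5: +7·2° lon, +5·1° lat → SW at lon 114°, lat -75°.
Subsquare q=16, s=18: +16·0.0833333° lon, +18·0.0416667° lat → SW at lon 115.333°, lat -74.25°.
Cell spans 0.0833333° lon × 0.0416667° lat. NE corner is SW corner plus one full cell.
latitude -74.2083, longitude 115.4167.

-74.2083, 115.4167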